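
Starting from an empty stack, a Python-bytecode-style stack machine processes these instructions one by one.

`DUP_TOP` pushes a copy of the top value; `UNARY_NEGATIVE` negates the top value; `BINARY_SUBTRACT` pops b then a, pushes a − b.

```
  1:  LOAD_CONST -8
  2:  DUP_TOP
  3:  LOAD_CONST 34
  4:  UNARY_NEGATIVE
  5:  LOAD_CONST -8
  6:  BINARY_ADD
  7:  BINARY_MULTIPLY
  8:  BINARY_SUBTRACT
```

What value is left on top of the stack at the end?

-344

LOAD_CONST -8    -8
DUP_TOP          -8 -8
LOAD_CONST 34    -8 -8 34
UNARY_NEGATIVE   -8 -8 -34
LOAD_CONST -8    -8 -8 -34 -8
BINARY_ADD       -8 -8 -42
BINARY_MULTIPLY  -8 336
BINARY_SUBTRACT  -344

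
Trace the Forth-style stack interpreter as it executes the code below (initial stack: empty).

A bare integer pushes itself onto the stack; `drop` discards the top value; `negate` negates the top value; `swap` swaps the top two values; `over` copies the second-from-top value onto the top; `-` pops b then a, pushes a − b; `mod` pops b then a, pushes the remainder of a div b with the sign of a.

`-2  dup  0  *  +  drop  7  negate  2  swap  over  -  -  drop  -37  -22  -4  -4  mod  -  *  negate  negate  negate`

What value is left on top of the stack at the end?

-814

-2     : -2
dup    : -2 -2
0      : -2 -2 0
*      : -2 0
+      : -2
drop   : (empty)
7      : 7
negate : -7
2      : -7 2
swap   : 2 -7
over   : 2 -7 2
-      : 2 -9
-      : 11
drop   : (empty)
-37    : -37
-22    : -37 -22
-4     : -37 -22 -4
-4     : -37 -22 -4 -4
mod    : -37 -22 0
-      : -37 -22
*      : 814
negate : -814
negate : 814
negate : -814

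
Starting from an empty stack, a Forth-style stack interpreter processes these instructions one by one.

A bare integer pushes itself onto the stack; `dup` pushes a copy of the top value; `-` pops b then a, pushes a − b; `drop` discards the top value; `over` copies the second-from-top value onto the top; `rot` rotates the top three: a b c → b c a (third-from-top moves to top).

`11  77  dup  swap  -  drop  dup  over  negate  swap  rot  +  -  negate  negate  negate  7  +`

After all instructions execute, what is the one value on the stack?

11     : [11]
77     : [11, 77]
dup    : [11, 77, 77]
swap   : [11, 77, 77]
-      : [11, 0]
drop   : [11]
dup    : [11, 11]
over   : [11, 11, 11]
negate : [11, 11, -11]
swap   : [11, -11, 11]
rot    : [-11, 11, 11]
+      : [-11, 22]
-      : [-33]
negate : [33]
negate : [-33]
negate : [33]
7      : [33, 7]
+      : [40]

40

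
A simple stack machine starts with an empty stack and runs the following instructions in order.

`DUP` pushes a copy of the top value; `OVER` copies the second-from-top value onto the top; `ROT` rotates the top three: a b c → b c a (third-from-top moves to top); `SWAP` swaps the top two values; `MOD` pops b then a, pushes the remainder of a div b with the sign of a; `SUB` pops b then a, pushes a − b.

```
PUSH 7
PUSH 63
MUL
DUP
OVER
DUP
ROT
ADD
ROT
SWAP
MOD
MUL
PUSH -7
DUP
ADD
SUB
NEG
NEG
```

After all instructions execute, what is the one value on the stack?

194495

PUSH 7  → 7
PUSH 63 → 7 63
MUL     → 441
DUP     → 441 441
OVER    → 441 441 441
DUP     → 441 441 441 441
ROT     → 441 441 441 441
ADD     → 441 441 882
ROT     → 441 882 441
SWAP    → 441 441 882
MOD     → 441 441
MUL     → 194481
PUSH -7 → 194481 -7
DUP     → 194481 -7 -7
ADD     → 194481 -14
SUB     → 194495
NEG     → -194495
NEG     → 194495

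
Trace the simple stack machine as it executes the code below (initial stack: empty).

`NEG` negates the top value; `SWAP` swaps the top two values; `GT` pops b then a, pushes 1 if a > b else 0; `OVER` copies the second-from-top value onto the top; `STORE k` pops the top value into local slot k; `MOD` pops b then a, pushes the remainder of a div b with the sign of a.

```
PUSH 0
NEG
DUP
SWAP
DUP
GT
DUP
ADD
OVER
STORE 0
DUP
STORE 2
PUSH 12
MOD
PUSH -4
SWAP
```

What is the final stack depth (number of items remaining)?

3

PUSH 0  → 0
NEG     → 0
DUP     → 0 0
SWAP    → 0 0
DUP     → 0 0 0
GT      → 0 0
DUP     → 0 0 0
ADD     → 0 0
OVER    → 0 0 0
STORE 0 → 0 0
DUP     → 0 0 0
STORE 2 → 0 0
PUSH 12 → 0 0 12
MOD     → 0 0
PUSH -4 → 0 0 -4
SWAP    → 0 -4 0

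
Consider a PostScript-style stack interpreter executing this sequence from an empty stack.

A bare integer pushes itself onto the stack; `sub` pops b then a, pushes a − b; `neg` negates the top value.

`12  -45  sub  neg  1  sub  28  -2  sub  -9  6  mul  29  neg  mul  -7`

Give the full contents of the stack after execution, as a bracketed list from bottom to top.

12   [12]
-45  [12, -45]
sub  [57]
neg  [-57]
1    [-57, 1]
sub  [-58]
28   [-58, 28]
-2   [-58, 28, -2]
sub  [-58, 30]
-9   [-58, 30, -9]
6    [-58, 30, -9, 6]
mul  [-58, 30, -54]
29   [-58, 30, -54, 29]
neg  [-58, 30, -54, -29]
mul  [-58, 30, 1566]
-7   [-58, 30, 1566, -7]

[-58, 30, 1566, -7]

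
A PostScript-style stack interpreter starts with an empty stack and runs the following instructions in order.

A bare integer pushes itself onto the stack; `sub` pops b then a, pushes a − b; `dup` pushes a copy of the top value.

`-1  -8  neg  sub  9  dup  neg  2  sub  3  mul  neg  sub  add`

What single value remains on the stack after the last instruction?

-1  : [-1]
-8  : [-1, -8]
neg : [-1, 8]
sub : [-9]
9   : [-9, 9]
dup : [-9, 9, 9]
neg : [-9, 9, -9]
2   : [-9, 9, -9, 2]
sub : [-9, 9, -11]
3   : [-9, 9, -11, 3]
mul : [-9, 9, -33]
neg : [-9, 9, 33]
sub : [-9, -24]
add : [-33]

-33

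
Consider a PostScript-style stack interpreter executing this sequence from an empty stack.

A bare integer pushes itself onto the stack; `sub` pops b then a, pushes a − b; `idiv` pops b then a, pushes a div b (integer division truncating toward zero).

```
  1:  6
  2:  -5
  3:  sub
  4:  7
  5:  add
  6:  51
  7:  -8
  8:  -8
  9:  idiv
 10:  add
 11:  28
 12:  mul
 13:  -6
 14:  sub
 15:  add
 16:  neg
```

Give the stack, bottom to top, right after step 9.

[18, 51, 1]

6     [6]
-5    [6, -5]
sub   [11]
7     [11, 7]
add   [18]
51    [18, 51]
-8    [18, 51, -8]
-8    [18, 51, -8, -8]
idiv  [18, 51, 1]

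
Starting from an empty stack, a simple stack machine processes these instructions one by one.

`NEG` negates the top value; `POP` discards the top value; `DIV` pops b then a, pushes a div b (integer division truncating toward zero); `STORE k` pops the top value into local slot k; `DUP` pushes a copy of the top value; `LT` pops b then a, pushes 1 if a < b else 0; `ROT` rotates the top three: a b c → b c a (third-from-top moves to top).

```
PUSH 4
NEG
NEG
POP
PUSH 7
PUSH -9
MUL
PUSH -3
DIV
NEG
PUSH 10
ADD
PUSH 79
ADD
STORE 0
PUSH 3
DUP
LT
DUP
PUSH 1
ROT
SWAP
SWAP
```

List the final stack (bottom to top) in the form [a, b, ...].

PUSH 4  : [4]
NEG     : [-4]
NEG     : [4]
POP     : []
PUSH 7  : [7]
PUSH -9 : [7, -9]
MUL     : [-63]
PUSH -3 : [-63, -3]
DIV     : [21]
NEG     : [-21]
PUSH 10 : [-21, 10]
ADD     : [-11]
PUSH 79 : [-11, 79]
ADD     : [68]
STORE 0 : []
PUSH 3  : [3]
DUP     : [3, 3]
LT      : [0]
DUP     : [0, 0]
PUSH 1  : [0, 0, 1]
ROT     : [0, 1, 0]
SWAP    : [0, 0, 1]
SWAP    : [0, 1, 0]

[0, 1, 0]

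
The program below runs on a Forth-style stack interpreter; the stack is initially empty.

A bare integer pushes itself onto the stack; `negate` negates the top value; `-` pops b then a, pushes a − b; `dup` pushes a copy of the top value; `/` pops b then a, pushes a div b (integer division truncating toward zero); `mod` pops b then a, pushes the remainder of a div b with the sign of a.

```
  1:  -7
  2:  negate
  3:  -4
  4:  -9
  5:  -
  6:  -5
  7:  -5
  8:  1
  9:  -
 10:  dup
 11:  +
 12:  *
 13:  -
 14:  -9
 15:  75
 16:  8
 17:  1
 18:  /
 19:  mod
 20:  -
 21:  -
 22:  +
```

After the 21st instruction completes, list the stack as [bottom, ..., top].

-7      -7
negate  7
-4      7 -4
-9      7 -4 -9
-       7 5
-5      7 5 -5
-5      7 5 -5 -5
1       7 5 -5 -5 1
-       7 5 -5 -6
dup     7 5 -5 -6 -6
+       7 5 -5 -12
*       7 5 60
-       7 -55
-9      7 -55 -9
75      7 -55 -9 75
8       7 -55 -9 75 8
1       7 -55 -9 75 8 1
/       7 -55 -9 75 8
mod     7 -55 -9 3
-       7 -55 -12
-       7 -43

[7, -43]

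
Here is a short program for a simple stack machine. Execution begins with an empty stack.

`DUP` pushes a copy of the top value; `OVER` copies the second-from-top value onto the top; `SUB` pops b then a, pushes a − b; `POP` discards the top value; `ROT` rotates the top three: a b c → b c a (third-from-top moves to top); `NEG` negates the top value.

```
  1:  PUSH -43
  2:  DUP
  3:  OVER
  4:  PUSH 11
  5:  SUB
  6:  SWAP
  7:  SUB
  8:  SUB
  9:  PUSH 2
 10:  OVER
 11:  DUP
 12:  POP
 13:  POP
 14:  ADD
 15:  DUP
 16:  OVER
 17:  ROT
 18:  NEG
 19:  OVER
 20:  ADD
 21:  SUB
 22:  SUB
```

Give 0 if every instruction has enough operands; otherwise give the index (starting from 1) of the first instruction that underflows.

0

PUSH -43 -> [-43]
DUP      -> [-43, -43]
OVER     -> [-43, -43, -43]
PUSH 11  -> [-43, -43, -43, 11]
SUB      -> [-43, -43, -54]
SWAP     -> [-43, -54, -43]
SUB      -> [-43, -11]
SUB      -> [-32]
PUSH 2   -> [-32, 2]
OVER     -> [-32, 2, -32]
DUP      -> [-32, 2, -32, -32]
POP      -> [-32, 2, -32]
POP      -> [-32, 2]
ADD      -> [-30]
DUP      -> [-30, -30]
OVER     -> [-30, -30, -30]
ROT      -> [-30, -30, -30]
NEG      -> [-30, -30, 30]
OVER     -> [-30, -30, 30, -30]
ADD      -> [-30, -30, 0]
SUB      -> [-30, -30]
SUB      -> [0]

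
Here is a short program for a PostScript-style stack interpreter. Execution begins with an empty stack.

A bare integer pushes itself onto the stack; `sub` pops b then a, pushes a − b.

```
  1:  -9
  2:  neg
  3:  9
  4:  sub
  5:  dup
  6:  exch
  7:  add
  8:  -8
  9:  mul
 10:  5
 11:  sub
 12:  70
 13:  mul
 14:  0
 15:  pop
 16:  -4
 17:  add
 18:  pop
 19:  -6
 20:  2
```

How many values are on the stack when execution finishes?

2

-9   -> -9
neg  -> 9
9    -> 9 9
sub  -> 0
dup  -> 0 0
exch -> 0 0
add  -> 0
-8   -> 0 -8
mul  -> 0
5    -> 0 5
sub  -> -5
70   -> -5 70
mul  -> -350
0    -> -350 0
pop  -> -350
-4   -> -350 -4
add  -> -354
pop  -> (empty)
-6   -> -6
2    -> -6 2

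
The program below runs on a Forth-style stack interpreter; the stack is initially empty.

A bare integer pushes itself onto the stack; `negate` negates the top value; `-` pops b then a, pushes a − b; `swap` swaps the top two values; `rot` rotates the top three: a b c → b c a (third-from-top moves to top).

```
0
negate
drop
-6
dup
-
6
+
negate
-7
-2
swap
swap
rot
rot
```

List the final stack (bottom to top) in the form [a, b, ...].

[-2, -6, -7]

0      -> 0
negate -> 0
drop   -> (empty)
-6     -> -6
dup    -> -6 -6
-      -> 0
6      -> 0 6
+      -> 6
negate -> -6
-7     -> -6 -7
-2     -> -6 -7 -2
swap   -> -6 -2 -7
swap   -> -6 -7 -2
rot    -> -7 -2 -6
rot    -> -2 -6 -7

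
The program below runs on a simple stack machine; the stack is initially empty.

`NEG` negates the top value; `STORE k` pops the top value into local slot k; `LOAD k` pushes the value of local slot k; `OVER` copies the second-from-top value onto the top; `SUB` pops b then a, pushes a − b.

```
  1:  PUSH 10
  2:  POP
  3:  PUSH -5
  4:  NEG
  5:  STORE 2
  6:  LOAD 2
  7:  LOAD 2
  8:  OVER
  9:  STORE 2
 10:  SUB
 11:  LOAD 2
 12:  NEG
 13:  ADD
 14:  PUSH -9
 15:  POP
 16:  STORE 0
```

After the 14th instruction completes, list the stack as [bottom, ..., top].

PUSH 10 -> 10
POP     -> (empty)
PUSH -5 -> -5
NEG     -> 5
STORE 2 -> (empty)
LOAD 2  -> 5
LOAD 2  -> 5 5
OVER    -> 5 5 5
STORE 2 -> 5 5
SUB     -> 0
LOAD 2  -> 0 5
NEG     -> 0 -5
ADD     -> -5
PUSH -9 -> -5 -9

[-5, -9]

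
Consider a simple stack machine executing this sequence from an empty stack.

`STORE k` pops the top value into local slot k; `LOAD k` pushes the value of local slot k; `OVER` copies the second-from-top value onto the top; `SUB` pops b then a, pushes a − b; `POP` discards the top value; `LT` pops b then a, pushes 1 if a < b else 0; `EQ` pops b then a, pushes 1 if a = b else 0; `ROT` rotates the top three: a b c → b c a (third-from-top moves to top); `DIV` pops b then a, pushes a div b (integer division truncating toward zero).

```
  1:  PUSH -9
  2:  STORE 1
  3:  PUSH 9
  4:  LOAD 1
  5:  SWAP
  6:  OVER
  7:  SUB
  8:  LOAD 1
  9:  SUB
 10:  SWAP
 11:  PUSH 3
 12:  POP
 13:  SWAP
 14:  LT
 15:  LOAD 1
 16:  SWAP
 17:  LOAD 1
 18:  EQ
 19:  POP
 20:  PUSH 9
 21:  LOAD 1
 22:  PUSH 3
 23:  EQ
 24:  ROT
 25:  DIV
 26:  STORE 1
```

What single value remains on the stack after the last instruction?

9

PUSH -9  -9
STORE 1  (empty)
PUSH 9   9
LOAD 1   9 -9
SWAP     -9 9
OVER     -9 9 -9
SUB      -9 18
LOAD 1   -9 18 -9
SUB      -9 27
SWAP     27 -9
PUSH 3   27 -9 3
POP      27 -9
SWAP     -9 27
LT       1
LOAD 1   1 -9
SWAP     -9 1
LOAD 1   -9 1 -9
EQ       -9 0
POP      -9
PUSH 9   -9 9
LOAD 1   -9 9 -9
PUSH 3   -9 9 -9 3
EQ       -9 9 0
ROT      9 0 -9
DIV      9 0
STORE 1  9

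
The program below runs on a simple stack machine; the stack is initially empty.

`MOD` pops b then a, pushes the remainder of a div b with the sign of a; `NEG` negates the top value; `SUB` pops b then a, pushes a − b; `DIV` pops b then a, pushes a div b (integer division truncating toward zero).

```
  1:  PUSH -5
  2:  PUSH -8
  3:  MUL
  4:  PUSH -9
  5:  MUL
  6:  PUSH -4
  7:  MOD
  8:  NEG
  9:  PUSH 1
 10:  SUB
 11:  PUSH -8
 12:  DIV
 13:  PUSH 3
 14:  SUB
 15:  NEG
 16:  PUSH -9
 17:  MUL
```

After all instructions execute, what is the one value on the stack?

-27

PUSH -5 : -5
PUSH -8 : -5 -8
MUL     : 40
PUSH -9 : 40 -9
MUL     : -360
PUSH -4 : -360 -4
MOD     : 0
NEG     : 0
PUSH 1  : 0 1
SUB     : -1
PUSH -8 : -1 -8
DIV     : 0
PUSH 3  : 0 3
SUB     : -3
NEG     : 3
PUSH -9 : 3 -9
MUL     : -27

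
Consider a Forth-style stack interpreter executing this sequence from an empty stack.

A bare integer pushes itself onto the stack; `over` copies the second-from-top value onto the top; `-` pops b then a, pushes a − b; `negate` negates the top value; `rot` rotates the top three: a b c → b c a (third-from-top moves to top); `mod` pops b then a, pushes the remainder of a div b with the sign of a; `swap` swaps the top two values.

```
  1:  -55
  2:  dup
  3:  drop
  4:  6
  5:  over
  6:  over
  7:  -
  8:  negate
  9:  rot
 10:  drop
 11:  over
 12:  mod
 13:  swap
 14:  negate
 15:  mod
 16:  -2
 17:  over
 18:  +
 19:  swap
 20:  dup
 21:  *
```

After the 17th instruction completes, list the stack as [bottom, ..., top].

[1, -2, 1]

-55    → [-55]
dup    → [-55, -55]
drop   → [-55]
6      → [-55, 6]
over   → [-55, 6, -55]
over   → [-55, 6, -55, 6]
-      → [-55, 6, -61]
negate → [-55, 6, 61]
rot    → [6, 61, -55]
drop   → [6, 61]
over   → [6, 61, 6]
mod    → [6, 1]
swap   → [1, 6]
negate → [1, -6]
mod    → [1]
-2     → [1, -2]
over   → [1, -2, 1]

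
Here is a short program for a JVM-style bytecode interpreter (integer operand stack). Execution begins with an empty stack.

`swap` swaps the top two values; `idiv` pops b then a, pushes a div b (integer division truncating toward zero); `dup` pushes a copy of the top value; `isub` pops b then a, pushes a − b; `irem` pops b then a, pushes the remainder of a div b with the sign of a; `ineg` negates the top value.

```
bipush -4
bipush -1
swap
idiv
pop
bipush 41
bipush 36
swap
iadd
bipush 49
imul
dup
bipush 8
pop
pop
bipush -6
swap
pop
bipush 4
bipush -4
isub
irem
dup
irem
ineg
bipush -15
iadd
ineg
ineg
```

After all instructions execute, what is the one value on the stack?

bipush -4   [-4]
bipush -1   [-4, -1]
swap        [-1, -4]
idiv        [0]
pop         []
bipush 41   [41]
bipush 36   [41, 36]
swap        [36, 41]
iadd        [77]
bipush 49   [77, 49]
imul        [3773]
dup         [3773, 3773]
bipush 8    [3773, 3773, 8]
pop         [3773, 3773]
pop         [3773]
bipush -6   [3773, -6]
swap        [-6, 3773]
pop         [-6]
bipush 4    [-6, 4]
bipush -4   [-6, 4, -4]
isub        [-6, 8]
irem        [-6]
dup         [-6, -6]
irem        [0]
ineg        [0]
bipush -15  [0, -15]
iadd        [-15]
ineg        [15]
ineg        [-15]

-15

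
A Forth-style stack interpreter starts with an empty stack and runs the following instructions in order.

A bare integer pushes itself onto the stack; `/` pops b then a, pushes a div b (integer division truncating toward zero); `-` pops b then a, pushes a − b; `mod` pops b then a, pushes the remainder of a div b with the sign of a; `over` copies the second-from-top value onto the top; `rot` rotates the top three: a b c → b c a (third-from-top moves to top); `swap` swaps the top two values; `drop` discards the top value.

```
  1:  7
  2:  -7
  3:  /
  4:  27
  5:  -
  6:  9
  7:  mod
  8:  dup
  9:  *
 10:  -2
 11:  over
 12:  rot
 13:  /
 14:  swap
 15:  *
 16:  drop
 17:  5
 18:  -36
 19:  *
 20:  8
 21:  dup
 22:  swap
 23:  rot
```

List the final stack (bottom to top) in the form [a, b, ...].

[8, 8, -180]

7    -> 7
-7   -> 7 -7
/    -> -1
27   -> -1 27
-    -> -28
9    -> -28 9
mod  -> -1
dup  -> -1 -1
*    -> 1
-2   -> 1 -2
over -> 1 -2 1
rot  -> -2 1 1
/    -> -2 1
swap -> 1 -2
*    -> -2
drop -> (empty)
5    -> 5
-36  -> 5 -36
*    -> -180
8    -> -180 8
dup  -> -180 8 8
swap -> -180 8 8
rot  -> 8 8 -180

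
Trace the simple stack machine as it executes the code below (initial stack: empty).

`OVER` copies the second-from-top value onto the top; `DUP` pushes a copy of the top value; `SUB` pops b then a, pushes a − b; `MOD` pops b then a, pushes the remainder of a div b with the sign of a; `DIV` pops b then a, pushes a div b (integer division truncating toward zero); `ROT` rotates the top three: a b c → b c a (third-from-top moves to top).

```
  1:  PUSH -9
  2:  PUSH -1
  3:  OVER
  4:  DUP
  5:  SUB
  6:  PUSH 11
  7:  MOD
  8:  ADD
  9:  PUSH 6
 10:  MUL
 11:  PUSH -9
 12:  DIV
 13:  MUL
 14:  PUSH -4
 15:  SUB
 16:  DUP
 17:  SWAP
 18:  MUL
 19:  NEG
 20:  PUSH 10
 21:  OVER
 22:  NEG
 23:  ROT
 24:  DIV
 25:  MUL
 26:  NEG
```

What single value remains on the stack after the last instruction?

PUSH -9  -9
PUSH -1  -9 -1
OVER     -9 -1 -9
DUP      -9 -1 -9 -9
SUB      -9 -1 0
PUSH 11  -9 -1 0 11
MOD      -9 -1 0
ADD      -9 -1
PUSH 6   -9 -1 6
MUL      -9 -6
PUSH -9  -9 -6 -9
DIV      -9 0
MUL      0
PUSH -4  0 -4
SUB      4
DUP      4 4
SWAP     4 4
MUL      16
NEG      -16
PUSH 10  -16 10
OVER     -16 10 -16
NEG      -16 10 16
ROT      10 16 -16
DIV      10 -1
MUL      -10
NEG      10

10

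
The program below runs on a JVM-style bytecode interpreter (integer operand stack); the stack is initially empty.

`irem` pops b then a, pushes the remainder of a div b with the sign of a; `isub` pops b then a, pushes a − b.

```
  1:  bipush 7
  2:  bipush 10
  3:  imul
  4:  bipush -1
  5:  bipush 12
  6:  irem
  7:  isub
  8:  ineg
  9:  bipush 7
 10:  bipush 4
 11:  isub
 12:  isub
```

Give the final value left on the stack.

-74

bipush 7  : 7
bipush 10 : 7 10
imul      : 70
bipush -1 : 70 -1
bipush 12 : 70 -1 12
irem      : 70 -1
isub      : 71
ineg      : -71
bipush 7  : -71 7
bipush 4  : -71 7 4
isub      : -71 3
isub      : -74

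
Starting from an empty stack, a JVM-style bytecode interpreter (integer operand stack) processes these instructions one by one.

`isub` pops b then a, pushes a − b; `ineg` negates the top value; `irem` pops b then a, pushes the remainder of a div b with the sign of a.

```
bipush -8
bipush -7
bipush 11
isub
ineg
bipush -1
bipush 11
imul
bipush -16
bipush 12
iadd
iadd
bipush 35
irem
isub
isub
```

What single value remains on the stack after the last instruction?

bipush -8  → -8
bipush -7  → -8 -7
bipush 11  → -8 -7 11
isub       → -8 -18
ineg       → -8 18
bipush -1  → -8 18 -1
bipush 11  → -8 18 -1 11
imul       → -8 18 -11
bipush -16 → -8 18 -11 -16
bipush 12  → -8 18 -11 -16 12
iadd       → -8 18 -11 -4
iadd       → -8 18 -15
bipush 35  → -8 18 -15 35
irem       → -8 18 -15
isub       → -8 33
isub       → -41

-41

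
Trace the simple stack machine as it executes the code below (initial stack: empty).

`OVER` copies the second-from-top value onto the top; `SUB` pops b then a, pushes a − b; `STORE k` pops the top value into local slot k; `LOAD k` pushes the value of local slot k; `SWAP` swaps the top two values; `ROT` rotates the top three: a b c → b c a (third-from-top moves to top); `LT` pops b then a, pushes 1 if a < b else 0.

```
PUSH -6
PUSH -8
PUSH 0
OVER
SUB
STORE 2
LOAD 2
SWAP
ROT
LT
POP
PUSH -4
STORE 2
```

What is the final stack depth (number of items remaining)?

1

PUSH -6 : -6
PUSH -8 : -6 -8
PUSH 0  : -6 -8 0
OVER    : -6 -8 0 -8
SUB     : -6 -8 8
STORE 2 : -6 -8
LOAD 2  : -6 -8 8
SWAP    : -6 8 -8
ROT     : 8 -8 -6
LT      : 8 1
POP     : 8
PUSH -4 : 8 -4
STORE 2 : 8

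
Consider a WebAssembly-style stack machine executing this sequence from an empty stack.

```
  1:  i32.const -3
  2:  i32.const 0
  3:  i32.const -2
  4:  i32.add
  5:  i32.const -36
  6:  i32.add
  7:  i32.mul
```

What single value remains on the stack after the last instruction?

i32.const -3   [-3]
i32.const 0    [-3, 0]
i32.const -2   [-3, 0, -2]
i32.add        [-3, -2]
i32.const -36  [-3, -2, -36]
i32.add        [-3, -38]
i32.mul        [114]

114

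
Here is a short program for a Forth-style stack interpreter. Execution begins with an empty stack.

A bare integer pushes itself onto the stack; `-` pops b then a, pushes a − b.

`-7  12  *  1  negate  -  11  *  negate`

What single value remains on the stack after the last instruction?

913

-7     : -7
12     : -7 12
*      : -84
1      : -84 1
negate : -84 -1
-      : -83
11     : -83 11
*      : -913
negate : 913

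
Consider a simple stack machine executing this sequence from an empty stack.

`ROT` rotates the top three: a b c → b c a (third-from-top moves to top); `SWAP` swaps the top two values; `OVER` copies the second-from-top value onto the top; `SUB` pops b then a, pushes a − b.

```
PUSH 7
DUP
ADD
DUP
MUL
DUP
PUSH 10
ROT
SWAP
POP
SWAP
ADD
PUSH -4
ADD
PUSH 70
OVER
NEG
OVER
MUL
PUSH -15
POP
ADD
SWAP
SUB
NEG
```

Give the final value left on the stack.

PUSH 7   → 7
DUP      → 7 7
ADD      → 14
DUP      → 14 14
MUL      → 196
DUP      → 196 196
PUSH 10  → 196 196 10
ROT      → 196 10 196
SWAP     → 196 196 10
POP      → 196 196
SWAP     → 196 196
ADD      → 392
PUSH -4  → 392 -4
ADD      → 388
PUSH 70  → 388 70
OVER     → 388 70 388
NEG      → 388 70 -388
OVER     → 388 70 -388 70
MUL      → 388 70 -27160
PUSH -15 → 388 70 -27160 -15
POP      → 388 70 -27160
ADD      → 388 -27090
SWAP     → -27090 388
SUB      → -27478
NEG      → 27478

27478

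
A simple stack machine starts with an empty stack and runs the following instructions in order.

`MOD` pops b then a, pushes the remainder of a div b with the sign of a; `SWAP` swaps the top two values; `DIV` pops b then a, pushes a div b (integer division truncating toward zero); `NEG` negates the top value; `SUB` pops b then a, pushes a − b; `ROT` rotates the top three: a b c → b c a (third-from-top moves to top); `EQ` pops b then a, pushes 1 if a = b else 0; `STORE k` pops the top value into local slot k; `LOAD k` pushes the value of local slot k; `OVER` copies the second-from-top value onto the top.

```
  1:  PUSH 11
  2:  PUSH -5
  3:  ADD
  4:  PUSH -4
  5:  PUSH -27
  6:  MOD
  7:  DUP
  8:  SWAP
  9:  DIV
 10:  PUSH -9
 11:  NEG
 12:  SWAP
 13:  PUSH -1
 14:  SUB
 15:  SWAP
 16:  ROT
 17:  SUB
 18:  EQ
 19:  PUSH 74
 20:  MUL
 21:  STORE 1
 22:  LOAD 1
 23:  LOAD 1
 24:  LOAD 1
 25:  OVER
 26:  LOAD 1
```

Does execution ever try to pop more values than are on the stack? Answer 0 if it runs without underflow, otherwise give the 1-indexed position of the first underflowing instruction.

PUSH 11   [11]
PUSH -5   [11, -5]
ADD       [6]
PUSH -4   [6, -4]
PUSH -27  [6, -4, -27]
MOD       [6, -4]
DUP       [6, -4, -4]
SWAP      [6, -4, -4]
DIV       [6, 1]
PUSH -9   [6, 1, -9]
NEG       [6, 1, 9]
SWAP      [6, 9, 1]
PUSH -1   [6, 9, 1, -1]
SUB       [6, 9, 2]
SWAP      [6, 2, 9]
ROT       [2, 9, 6]
SUB       [2, 3]
EQ        [0]
PUSH 74   [0, 74]
MUL       [0]
STORE 1   []
LOAD 1    [0]
LOAD 1    [0, 0]
LOAD 1    [0, 0, 0]
OVER      [0, 0, 0, 0]
LOAD 1    [0, 0, 0, 0, 0]

0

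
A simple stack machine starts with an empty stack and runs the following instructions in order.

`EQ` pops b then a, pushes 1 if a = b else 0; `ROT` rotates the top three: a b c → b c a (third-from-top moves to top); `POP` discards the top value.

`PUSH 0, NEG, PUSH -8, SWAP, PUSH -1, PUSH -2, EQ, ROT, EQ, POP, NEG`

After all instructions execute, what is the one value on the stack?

0

PUSH 0   0
NEG      0
PUSH -8  0 -8
SWAP     -8 0
PUSH -1  -8 0 -1
PUSH -2  -8 0 -1 -2
EQ       -8 0 0
ROT      0 0 -8
EQ       0 0
POP      0
NEG      0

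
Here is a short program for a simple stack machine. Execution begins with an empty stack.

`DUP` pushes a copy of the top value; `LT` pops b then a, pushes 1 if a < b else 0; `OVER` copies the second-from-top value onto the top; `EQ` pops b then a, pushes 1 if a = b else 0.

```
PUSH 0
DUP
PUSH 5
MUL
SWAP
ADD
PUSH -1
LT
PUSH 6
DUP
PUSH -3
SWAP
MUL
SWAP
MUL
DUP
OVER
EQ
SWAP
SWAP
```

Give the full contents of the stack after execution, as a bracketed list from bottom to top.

[0, -108, 1]

PUSH 0  → [0]
DUP     → [0, 0]
PUSH 5  → [0, 0, 5]
MUL     → [0, 0]
SWAP    → [0, 0]
ADD     → [0]
PUSH -1 → [0, -1]
LT      → [0]
PUSH 6  → [0, 6]
DUP     → [0, 6, 6]
PUSH -3 → [0, 6, 6, -3]
SWAP    → [0, 6, -3, 6]
MUL     → [0, 6, -18]
SWAP    → [0, -18, 6]
MUL     → [0, -108]
DUP     → [0, -108, -108]
OVER    → [0, -108, -108, -108]
EQ      → [0, -108, 1]
SWAP    → [0, 1, -108]
SWAP    → [0, -108, 1]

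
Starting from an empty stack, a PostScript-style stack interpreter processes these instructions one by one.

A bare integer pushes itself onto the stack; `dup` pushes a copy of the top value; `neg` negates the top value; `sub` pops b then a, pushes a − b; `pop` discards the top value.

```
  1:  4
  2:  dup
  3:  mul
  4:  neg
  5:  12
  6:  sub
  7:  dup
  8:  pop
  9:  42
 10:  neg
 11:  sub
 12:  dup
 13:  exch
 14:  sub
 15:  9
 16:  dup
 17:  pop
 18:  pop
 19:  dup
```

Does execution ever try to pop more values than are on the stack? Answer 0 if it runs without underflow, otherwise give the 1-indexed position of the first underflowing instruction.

0

4    -> 4
dup  -> 4 4
mul  -> 16
neg  -> -16
12   -> -16 12
sub  -> -28
dup  -> -28 -28
pop  -> -28
42   -> -28 42
neg  -> -28 -42
sub  -> 14
dup  -> 14 14
exch -> 14 14
sub  -> 0
9    -> 0 9
dup  -> 0 9 9
pop  -> 0 9
pop  -> 0
dup  -> 0 0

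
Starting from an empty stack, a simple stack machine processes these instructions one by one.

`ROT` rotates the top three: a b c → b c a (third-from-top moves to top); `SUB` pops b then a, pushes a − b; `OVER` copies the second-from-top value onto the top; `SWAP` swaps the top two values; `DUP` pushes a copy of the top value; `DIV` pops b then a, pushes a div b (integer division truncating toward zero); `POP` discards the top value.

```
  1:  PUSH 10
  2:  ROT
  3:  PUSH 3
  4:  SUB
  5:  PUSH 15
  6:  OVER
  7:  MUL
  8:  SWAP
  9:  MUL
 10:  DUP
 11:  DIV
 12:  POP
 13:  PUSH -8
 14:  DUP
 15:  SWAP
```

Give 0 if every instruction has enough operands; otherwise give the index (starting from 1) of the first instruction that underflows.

PUSH 10 : 10
ROT  — needs 3 operands, stack has 1 → underflow

2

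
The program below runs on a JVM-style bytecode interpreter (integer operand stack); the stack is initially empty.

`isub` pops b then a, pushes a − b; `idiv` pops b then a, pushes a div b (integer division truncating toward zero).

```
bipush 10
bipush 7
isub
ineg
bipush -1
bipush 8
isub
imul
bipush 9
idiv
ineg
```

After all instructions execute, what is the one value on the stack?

-3

bipush 10 -> 10
bipush 7  -> 10 7
isub      -> 3
ineg      -> -3
bipush -1 -> -3 -1
bipush 8  -> -3 -1 8
isub      -> -3 -9
imul      -> 27
bipush 9  -> 27 9
idiv      -> 3
ineg      -> -3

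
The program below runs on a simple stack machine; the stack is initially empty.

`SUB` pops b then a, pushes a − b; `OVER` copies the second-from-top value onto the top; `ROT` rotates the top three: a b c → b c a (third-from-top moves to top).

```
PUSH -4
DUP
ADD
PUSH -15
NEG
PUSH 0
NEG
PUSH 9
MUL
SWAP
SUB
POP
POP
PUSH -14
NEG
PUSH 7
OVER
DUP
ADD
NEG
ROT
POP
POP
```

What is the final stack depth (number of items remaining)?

1

PUSH -4   -4
DUP       -4 -4
ADD       -8
PUSH -15  -8 -15
NEG       -8 15
PUSH 0    -8 15 0
NEG       -8 15 0
PUSH 9    -8 15 0 9
MUL       -8 15 0
SWAP      -8 0 15
SUB       -8 -15
POP       -8
POP       (empty)
PUSH -14  -14
NEG       14
PUSH 7    14 7
OVER      14 7 14
DUP       14 7 14 14
ADD       14 7 28
NEG       14 7 -28
ROT       7 -28 14
POP       7 -28
POP       7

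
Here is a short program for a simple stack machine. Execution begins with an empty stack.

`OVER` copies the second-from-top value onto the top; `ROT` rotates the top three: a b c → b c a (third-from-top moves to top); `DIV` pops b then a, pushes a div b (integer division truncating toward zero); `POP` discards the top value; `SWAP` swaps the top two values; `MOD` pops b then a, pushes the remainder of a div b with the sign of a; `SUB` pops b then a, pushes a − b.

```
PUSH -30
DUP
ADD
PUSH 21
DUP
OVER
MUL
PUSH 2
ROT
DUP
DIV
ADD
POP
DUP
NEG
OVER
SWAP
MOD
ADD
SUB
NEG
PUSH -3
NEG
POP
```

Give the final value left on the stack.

501

PUSH -30  [-30]
DUP       [-30, -30]
ADD       [-60]
PUSH 21   [-60, 21]
DUP       [-60, 21, 21]
OVER      [-60, 21, 21, 21]
MUL       [-60, 21, 441]
PUSH 2    [-60, 21, 441, 2]
ROT       [-60, 441, 2, 21]
DUP       [-60, 441, 2, 21, 21]
DIV       [-60, 441, 2, 1]
ADD       [-60, 441, 3]
POP       [-60, 441]
DUP       [-60, 441, 441]
NEG       [-60, 441, -441]
OVER      [-60, 441, -441, 441]
SWAP      [-60, 441, 441, -441]
MOD       [-60, 441, 0]
ADD       [-60, 441]
SUB       [-501]
NEG       [501]
PUSH -3   [501, -3]
NEG       [501, 3]
POP       [501]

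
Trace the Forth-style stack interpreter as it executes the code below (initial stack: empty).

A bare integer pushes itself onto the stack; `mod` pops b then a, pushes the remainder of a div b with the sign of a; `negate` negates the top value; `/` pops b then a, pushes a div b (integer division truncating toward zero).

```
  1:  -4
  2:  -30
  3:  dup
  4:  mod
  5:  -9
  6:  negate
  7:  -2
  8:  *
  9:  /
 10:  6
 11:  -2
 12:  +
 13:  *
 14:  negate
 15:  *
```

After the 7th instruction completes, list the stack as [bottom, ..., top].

[-4, 0, 9, -2]

-4      -4
-30     -4 -30
dup     -4 -30 -30
mod     -4 0
-9      -4 0 -9
negate  -4 0 9
-2      -4 0 9 -2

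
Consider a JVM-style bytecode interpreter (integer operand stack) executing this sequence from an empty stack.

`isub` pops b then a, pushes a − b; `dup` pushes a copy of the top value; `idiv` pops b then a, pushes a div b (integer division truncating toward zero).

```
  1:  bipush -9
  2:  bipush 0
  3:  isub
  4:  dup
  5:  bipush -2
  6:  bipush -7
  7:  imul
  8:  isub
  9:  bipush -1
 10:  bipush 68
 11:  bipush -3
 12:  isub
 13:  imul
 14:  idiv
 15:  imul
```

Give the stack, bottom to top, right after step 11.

bipush -9 : [-9]
bipush 0  : [-9, 0]
isub      : [-9]
dup       : [-9, -9]
bipush -2 : [-9, -9, -2]
bipush -7 : [-9, -9, -2, -7]
imul      : [-9, -9, 14]
isub      : [-9, -23]
bipush -1 : [-9, -23, -1]
bipush 68 : [-9, -23, -1, 68]
bipush -3 : [-9, -23, -1, 68, -3]

[-9, -23, -1, 68, -3]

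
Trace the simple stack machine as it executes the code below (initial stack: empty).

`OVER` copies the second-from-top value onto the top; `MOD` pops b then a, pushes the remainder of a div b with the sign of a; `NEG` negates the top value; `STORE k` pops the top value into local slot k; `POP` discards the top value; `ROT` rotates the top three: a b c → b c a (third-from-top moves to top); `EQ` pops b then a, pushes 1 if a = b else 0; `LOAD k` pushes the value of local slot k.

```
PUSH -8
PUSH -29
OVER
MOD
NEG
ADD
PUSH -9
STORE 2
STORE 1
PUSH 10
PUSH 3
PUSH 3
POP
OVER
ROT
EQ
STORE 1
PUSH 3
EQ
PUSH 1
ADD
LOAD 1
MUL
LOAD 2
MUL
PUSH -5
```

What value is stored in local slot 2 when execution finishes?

-9

PUSH -8   [-8]
PUSH -29  [-8, -29]
OVER      [-8, -29, -8]
MOD       [-8, -5]
NEG       [-8, 5]
ADD       [-3]
PUSH -9   [-3, -9]
STORE 2   [-3]
STORE 1   []
PUSH 10   [10]
PUSH 3    [10, 3]
PUSH 3    [10, 3, 3]
POP       [10, 3]
OVER      [10, 3, 10]
ROT       [3, 10, 10]
EQ        [3, 1]
STORE 1   [3]
PUSH 3    [3, 3]
EQ        [1]
PUSH 1    [1, 1]
ADD       [2]
LOAD 1    [2, 1]
MUL       [2]
LOAD 2    [2, -9]
MUL       [-18]
PUSH -5   [-18, -5]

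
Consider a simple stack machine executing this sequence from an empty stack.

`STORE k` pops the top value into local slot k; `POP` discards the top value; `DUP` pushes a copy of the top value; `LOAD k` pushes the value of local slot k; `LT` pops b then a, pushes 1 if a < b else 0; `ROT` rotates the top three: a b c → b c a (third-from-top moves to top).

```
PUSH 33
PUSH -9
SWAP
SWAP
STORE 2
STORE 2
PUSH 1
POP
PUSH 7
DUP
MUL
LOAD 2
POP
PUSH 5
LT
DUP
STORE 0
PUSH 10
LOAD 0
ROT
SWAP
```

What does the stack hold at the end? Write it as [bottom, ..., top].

PUSH 33  33
PUSH -9  33 -9
SWAP     -9 33
SWAP     33 -9
STORE 2  33
STORE 2  (empty)
PUSH 1   1
POP      (empty)
PUSH 7   7
DUP      7 7
MUL      49
LOAD 2   49 33
POP      49
PUSH 5   49 5
LT       0
DUP      0 0
STORE 0  0
PUSH 10  0 10
LOAD 0   0 10 0
ROT      10 0 0
SWAP     10 0 0

[10, 0, 0]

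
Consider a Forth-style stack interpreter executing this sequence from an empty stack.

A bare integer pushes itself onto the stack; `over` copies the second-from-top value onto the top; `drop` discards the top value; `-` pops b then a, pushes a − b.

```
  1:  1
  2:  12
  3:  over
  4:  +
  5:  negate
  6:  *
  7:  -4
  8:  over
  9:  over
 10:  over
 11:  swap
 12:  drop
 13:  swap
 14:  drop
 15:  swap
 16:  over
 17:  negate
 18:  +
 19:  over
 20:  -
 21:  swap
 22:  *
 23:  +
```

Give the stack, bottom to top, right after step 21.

[-13, 22, -13]

1      : 1
12     : 1 12
over   : 1 12 1
+      : 1 13
negate : 1 -13
*      : -13
-4     : -13 -4
over   : -13 -4 -13
over   : -13 -4 -13 -4
over   : -13 -4 -13 -4 -13
swap   : -13 -4 -13 -13 -4
drop   : -13 -4 -13 -13
swap   : -13 -4 -13 -13
drop   : -13 -4 -13
swap   : -13 -13 -4
over   : -13 -13 -4 -13
negate : -13 -13 -4 13
+      : -13 -13 9
over   : -13 -13 9 -13
-      : -13 -13 22
swap   : -13 22 -13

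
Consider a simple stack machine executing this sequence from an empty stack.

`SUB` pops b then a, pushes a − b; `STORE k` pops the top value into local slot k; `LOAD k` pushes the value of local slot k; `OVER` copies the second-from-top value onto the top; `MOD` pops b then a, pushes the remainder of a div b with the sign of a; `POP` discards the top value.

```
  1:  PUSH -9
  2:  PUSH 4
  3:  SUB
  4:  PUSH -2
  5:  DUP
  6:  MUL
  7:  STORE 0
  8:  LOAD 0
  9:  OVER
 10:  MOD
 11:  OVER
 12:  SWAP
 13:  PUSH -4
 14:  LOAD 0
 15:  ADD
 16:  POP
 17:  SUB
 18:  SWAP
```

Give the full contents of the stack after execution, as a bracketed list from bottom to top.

PUSH -9 → -9
PUSH 4  → -9 4
SUB     → -13
PUSH -2 → -13 -2
DUP     → -13 -2 -2
MUL     → -13 4
STORE 0 → -13
LOAD 0  → -13 4
OVER    → -13 4 -13
MOD     → -13 4
OVER    → -13 4 -13
SWAP    → -13 -13 4
PUSH -4 → -13 -13 4 -4
LOAD 0  → -13 -13 4 -4 4
ADD     → -13 -13 4 0
POP     → -13 -13 4
SUB     → -13 -17
SWAP    → -17 -13

[-17, -13]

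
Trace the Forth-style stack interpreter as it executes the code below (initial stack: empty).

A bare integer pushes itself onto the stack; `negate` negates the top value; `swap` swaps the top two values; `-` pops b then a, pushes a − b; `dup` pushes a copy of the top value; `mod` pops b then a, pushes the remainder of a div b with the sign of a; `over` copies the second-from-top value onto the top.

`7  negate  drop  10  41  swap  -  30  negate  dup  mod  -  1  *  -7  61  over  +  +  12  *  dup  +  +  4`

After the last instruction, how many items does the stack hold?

2

7      → 7
negate → -7
drop   → (empty)
10     → 10
41     → 10 41
swap   → 41 10
-      → 31
30     → 31 30
negate → 31 -30
dup    → 31 -30 -30
mod    → 31 0
-      → 31
1      → 31 1
*      → 31
-7     → 31 -7
61     → 31 -7 61
over   → 31 -7 61 -7
+      → 31 -7 54
+      → 31 47
12     → 31 47 12
*      → 31 564
dup    → 31 564 564
+      → 31 1128
+      → 1159
4      → 1159 4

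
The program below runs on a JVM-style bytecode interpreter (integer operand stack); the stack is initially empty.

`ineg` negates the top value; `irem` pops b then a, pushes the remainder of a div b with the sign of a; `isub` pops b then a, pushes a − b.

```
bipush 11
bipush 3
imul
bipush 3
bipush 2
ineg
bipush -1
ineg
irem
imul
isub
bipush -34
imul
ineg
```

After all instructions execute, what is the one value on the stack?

bipush 11  → 11
bipush 3   → 11 3
imul       → 33
bipush 3   → 33 3
bipush 2   → 33 3 2
ineg       → 33 3 -2
bipush -1  → 33 3 -2 -1
ineg       → 33 3 -2 1
irem       → 33 3 0
imul       → 33 0
isub       → 33
bipush -34 → 33 -34
imul       → -1122
ineg       → 1122

1122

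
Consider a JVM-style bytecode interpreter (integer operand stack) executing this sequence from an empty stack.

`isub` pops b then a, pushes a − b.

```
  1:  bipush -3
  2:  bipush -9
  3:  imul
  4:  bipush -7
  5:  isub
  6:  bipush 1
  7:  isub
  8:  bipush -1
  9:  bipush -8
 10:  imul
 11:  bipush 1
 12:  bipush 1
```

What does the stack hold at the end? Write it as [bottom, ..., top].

[33, 8, 1, 1]

bipush -3 : [-3]
bipush -9 : [-3, -9]
imul      : [27]
bipush -7 : [27, -7]
isub      : [34]
bipush 1  : [34, 1]
isub      : [33]
bipush -1 : [33, -1]
bipush -8 : [33, -1, -8]
imul      : [33, 8]
bipush 1  : [33, 8, 1]
bipush 1  : [33, 8, 1, 1]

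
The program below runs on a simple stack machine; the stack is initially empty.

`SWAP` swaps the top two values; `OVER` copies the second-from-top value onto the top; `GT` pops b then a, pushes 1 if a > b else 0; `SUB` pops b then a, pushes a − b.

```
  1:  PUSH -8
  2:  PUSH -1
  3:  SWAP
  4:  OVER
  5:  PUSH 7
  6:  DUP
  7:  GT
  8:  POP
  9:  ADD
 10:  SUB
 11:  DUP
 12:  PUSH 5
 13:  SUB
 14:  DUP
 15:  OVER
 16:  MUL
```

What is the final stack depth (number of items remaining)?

PUSH -8 -> [-8]
PUSH -1 -> [-8, -1]
SWAP    -> [-1, -8]
OVER    -> [-1, -8, -1]
PUSH 7  -> [-1, -8, -1, 7]
DUP     -> [-1, -8, -1, 7, 7]
GT      -> [-1, -8, -1, 0]
POP     -> [-1, -8, -1]
ADD     -> [-1, -9]
SUB     -> [8]
DUP     -> [8, 8]
PUSH 5  -> [8, 8, 5]
SUB     -> [8, 3]
DUP     -> [8, 3, 3]
OVER    -> [8, 3, 3, 3]
MUL     -> [8, 3, 9]

3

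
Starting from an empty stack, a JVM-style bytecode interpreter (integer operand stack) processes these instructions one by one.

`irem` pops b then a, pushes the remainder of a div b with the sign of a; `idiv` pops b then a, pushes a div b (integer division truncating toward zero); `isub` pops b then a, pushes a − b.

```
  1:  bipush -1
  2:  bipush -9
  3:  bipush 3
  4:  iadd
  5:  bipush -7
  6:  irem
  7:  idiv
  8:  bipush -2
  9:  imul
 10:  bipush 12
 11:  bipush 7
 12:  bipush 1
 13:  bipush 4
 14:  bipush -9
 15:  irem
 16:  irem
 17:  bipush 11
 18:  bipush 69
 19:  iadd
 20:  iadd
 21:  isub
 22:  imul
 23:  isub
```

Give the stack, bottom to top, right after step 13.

[0, 12, 7, 1, 4]

bipush -1 → -1
bipush -9 → -1 -9
bipush 3  → -1 -9 3
iadd      → -1 -6
bipush -7 → -1 -6 -7
irem      → -1 -6
idiv      → 0
bipush -2 → 0 -2
imul      → 0
bipush 12 → 0 12
bipush 7  → 0 12 7
bipush 1  → 0 12 7 1
bipush 4  → 0 12 7 1 4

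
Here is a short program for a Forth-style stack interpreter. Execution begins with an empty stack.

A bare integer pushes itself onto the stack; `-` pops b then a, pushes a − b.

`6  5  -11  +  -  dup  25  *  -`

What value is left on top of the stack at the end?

-288

6   → 6
5   → 6 5
-11 → 6 5 -11
+   → 6 -6
-   → 12
dup → 12 12
25  → 12 12 25
*   → 12 300
-   → -288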